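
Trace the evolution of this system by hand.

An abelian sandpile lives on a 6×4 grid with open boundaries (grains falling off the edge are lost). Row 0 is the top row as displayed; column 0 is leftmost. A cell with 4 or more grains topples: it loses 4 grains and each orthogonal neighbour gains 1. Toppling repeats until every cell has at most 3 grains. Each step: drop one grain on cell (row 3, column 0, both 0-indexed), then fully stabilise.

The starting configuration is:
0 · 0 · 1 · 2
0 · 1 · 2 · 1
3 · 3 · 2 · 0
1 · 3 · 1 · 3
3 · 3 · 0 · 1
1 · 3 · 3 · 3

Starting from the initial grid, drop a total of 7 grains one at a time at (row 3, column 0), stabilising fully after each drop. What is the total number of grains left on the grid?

39

step 0: 0 · 0 · 1 · 2
0 · 1 · 2 · 1
3 · 3 · 2 · 0
1 · 3 · 1 · 3
3 · 3 · 0 · 1
1 · 3 · 3 · 3
step 1: 0 · 0 · 1 · 2
0 · 1 · 2 · 1
3 · 3 · 2 · 0
2 · 3 · 1 · 3
3 · 3 · 0 · 1
1 · 3 · 3 · 3
step 2: 0 · 0 · 1 · 2
0 · 1 · 2 · 1
3 · 3 · 2 · 0
3 · 3 · 1 · 3
3 · 3 · 0 · 1
1 · 3 · 3 · 3
step 3: 0 · 0 · 1 · 2
1 · 2 · 2 · 1
1 · 1 · 3 · 0
3 · 2 · 2 · 3
1 · 2 · 2 · 2
3 · 1 · 1 · 0
step 4: 0 · 0 · 1 · 2
1 · 2 · 2 · 1
2 · 1 · 3 · 0
0 · 3 · 2 · 3
2 · 2 · 2 · 2
3 · 1 · 1 · 0
step 5: 0 · 0 · 1 · 2
1 · 2 · 2 · 1
2 · 1 · 3 · 0
1 · 3 · 2 · 3
2 · 2 · 2 · 2
3 · 1 · 1 · 0
step 6: 0 · 0 · 1 · 2
1 · 2 · 2 · 1
2 · 1 · 3 · 0
2 · 3 · 2 · 3
2 · 2 · 2 · 2
3 · 1 · 1 · 0
step 7: 0 · 0 · 1 · 2
1 · 2 · 2 · 1
2 · 1 · 3 · 0
3 · 3 · 2 · 3
2 · 2 · 2 · 2
3 · 1 · 1 · 0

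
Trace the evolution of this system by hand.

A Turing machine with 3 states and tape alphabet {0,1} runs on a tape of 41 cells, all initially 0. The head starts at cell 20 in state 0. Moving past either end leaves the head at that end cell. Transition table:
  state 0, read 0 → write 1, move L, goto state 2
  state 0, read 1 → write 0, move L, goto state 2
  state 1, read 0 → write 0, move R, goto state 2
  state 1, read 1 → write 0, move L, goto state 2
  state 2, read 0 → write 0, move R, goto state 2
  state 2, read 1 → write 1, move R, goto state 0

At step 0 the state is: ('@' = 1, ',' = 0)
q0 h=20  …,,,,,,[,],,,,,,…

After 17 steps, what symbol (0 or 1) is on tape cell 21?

step 0: q0 h=20  …,,,,,,[,],,,,,,…
step 1: q2 h=19  …,,,,,,[,]@,,,,,…
step 2: q2 h=20  …,,,,,,[@],,,,,,…
step 3: q0 h=21  …,,,,,@[,],,,,,,…
step 4: q2 h=20  …,,,,,,[@]@,,,,,…
step 5: q0 h=21  …,,,,,@[@],,,,,,…
step 6: q2 h=20  …,,,,,,[@],,,,,,…
step 7: q0 h=21  …,,,,,@[,],,,,,,…
step 8: q2 h=20  …,,,,,,[@]@,,,,,…
step 9: q0 h=21  …,,,,,@[@],,,,,,…
step 10: q2 h=20  …,,,,,,[@],,,,,,…
step 11: q0 h=21  …,,,,,@[,],,,,,,…
step 12: q2 h=20  …,,,,,,[@]@,,,,,…
step 13: q0 h=21  …,,,,,@[@],,,,,,…
step 14: q2 h=20  …,,,,,,[@],,,,,,…
step 15: q0 h=21  …,,,,,@[,],,,,,,…
step 16: q2 h=20  …,,,,,,[@]@,,,,,…
step 17: q0 h=21  …,,,,,@[@],,,,,,…

1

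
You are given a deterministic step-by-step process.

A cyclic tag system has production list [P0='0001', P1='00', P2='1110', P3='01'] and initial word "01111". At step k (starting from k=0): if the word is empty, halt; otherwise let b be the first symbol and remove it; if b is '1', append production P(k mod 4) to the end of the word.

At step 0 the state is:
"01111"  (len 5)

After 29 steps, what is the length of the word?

step 0: "01111"  (len 5)
step 1: "1111"  (len 4)
step 2: "11100"  (len 5)
step 3: "11001110"  (len 8)
step 4: "100111001"  (len 9)
step 5: "001110010001"  (len 12)
step 6: "01110010001"  (len 11)
step 7: "1110010001"  (len 10)
step 8: "11001000101"  (len 11)
step 9: "10010001010001"  (len 14)
step 10: "001000101000100"  (len 15)
step 11: "01000101000100"  (len 14)
step 12: "1000101000100"  (len 13)
step 13: "0001010001000001"  (len 16)
step 14: "001010001000001"  (len 15)
step 15: "01010001000001"  (len 14)
step 16: "1010001000001"  (len 13)
step 17: "0100010000010001"  (len 16)
step 18: "100010000010001"  (len 15)
step 19: "000100000100011110"  (len 18)
step 20: "00100000100011110"  (len 17)
step 21: "0100000100011110"  (len 16)
step 22: "100000100011110"  (len 15)
step 23: "000001000111101110"  (len 18)
step 24: "00001000111101110"  (len 17)
step 25: "0001000111101110"  (len 16)
step 26: "001000111101110"  (len 15)
step 27: "01000111101110"  (len 14)
step 28: "1000111101110"  (len 13)
step 29: "0001111011100001"  (len 16)

16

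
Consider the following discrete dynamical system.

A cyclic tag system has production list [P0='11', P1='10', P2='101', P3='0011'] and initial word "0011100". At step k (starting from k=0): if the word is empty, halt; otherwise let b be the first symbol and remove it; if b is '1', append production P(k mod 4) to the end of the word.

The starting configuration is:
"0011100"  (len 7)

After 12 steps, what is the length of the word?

[0] "0011100"  (len 7)
[1] "011100"  (len 6)
[2] "11100"  (len 5)
[3] "1100101"  (len 7)
[4] "1001010011"  (len 10)
[5] "00101001111"  (len 11)
[6] "0101001111"  (len 10)
[7] "101001111"  (len 9)
[8] "010011110011"  (len 12)
[9] "10011110011"  (len 11)
[10] "001111001110"  (len 12)
[11] "01111001110"  (len 11)
[12] "1111001110"  (len 10)

10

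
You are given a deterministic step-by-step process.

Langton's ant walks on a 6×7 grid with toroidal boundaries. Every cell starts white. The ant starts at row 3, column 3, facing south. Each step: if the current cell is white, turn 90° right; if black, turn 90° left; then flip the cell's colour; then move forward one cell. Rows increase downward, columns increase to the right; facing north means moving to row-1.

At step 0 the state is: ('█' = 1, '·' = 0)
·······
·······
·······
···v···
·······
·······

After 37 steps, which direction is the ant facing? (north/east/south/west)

east

[0] ·······
·······
·······
···v···
·······
·······
[1] ·······
·······
·······
··<█···
·······
·······
[2] ·······
·······
··^····
··██···
·······
·······
[3] ·······
·······
··█>···
··██···
·······
·······
[4] ·······
·······
··██···
··█v···
·······
·······
[5] ·······
·······
··██···
··█·>··
·······
·······
[6] ·······
·······
··██···
··█·█··
····v··
·······
[7] ·······
·······
··██···
··█·█··
···<█··
·······
[8] ·······
·······
··██···
··█^█··
···██··
·······
[9] ·······
·······
··██···
··██>··
···██··
·······
[10] ·······
·······
··██^··
··██···
···██··
·······
[11] ·······
·······
··███>·
··██···
···██··
·······
[12] ·······
·······
··████·
··██·v·
···██··
·······
[13] ·······
·······
··████·
··██<█·
···██··
·······
[14] ·······
·······
··██^█·
··████·
···██··
·······
[15] ·······
·······
··█<·█·
··████·
···██··
·······
[16] ·······
·······
··█··█·
··█v██·
···██··
·······
[17] ·······
·······
··█··█·
··█·>█·
···██··
·······
[18] ·······
·······
··█·^█·
··█··█·
···██··
·······
[19] ·······
·······
··█·█>·
··█··█·
···██··
·······
[20] ·······
·····^·
··█·█··
··█··█·
···██··
·······
[21] ·······
·····█>
··█·█··
··█··█·
···██··
·······
[22] ·······
·····██
··█·█·v
··█··█·
···██··
·······
[23] ·······
·····██
··█·█<█
··█··█·
···██··
·······
[24] ·······
·····^█
··█·███
··█··█·
···██··
·······
[25] ·······
····<·█
··█·███
··█··█·
···██··
·······
[26] ····^··
····█·█
··█·███
··█··█·
···██··
·······
[27] ····█>·
····█·█
··█·███
··█··█·
···██··
·······
[28] ····██·
····█v█
··█·███
··█··█·
···██··
·······
[29] ····██·
····<██
··█·███
··█··█·
···██··
·······
[30] ····██·
·····██
··█·v██
··█··█·
···██··
·······
[31] ····██·
·····██
··█··>█
··█··█·
···██··
·······
[32] ····██·
·····^█
··█···█
··█··█·
···██··
·······
[33] ····██·
····<·█
··█···█
··█··█·
···██··
·······
[34] ····^█·
····█·█
··█···█
··█··█·
···██··
·······
[35] ···<·█·
····█·█
··█···█
··█··█·
···██··
·······
[36] ···█·█·
····█·█
··█···█
··█··█·
···██··
···^···
[37] ···█·█·
····█·█
··█···█
··█··█·
···██··
···█>··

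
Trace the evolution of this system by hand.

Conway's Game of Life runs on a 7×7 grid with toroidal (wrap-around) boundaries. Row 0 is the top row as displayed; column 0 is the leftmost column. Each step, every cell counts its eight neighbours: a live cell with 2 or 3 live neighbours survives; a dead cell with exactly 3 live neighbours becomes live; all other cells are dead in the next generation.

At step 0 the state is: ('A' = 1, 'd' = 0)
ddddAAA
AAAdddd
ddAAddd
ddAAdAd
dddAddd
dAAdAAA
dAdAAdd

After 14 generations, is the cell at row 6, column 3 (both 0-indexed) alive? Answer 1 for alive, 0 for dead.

gen 0: ddddAAA
AAAdddd
ddAAddd
ddAAdAd
dddAddd
dAAdAAA
dAdAAdd
gen 1: ddddAAA
AAAdAAA
ddddAdd
ddddddd
dAddddA
AAdddAd
dAddddd
gen 2: ddAAAdd
AAddddd
AAdAAdA
ddddddd
dAddddA
dAAdddA
dAddAdd
gen 3: AdAAAdd
dddddAA
dAAdddA
dAAddAA
dAAdddd
dAAddAd
AAddAAd
gen 4: AdAAddd
ddddAAA
dAAdddd
dddAdAA
dddAdAA
dddAAAA
AddddAd
gen 5: AAdAddd
AdddAAA
AdAAddd
AddAdAA
AdAAddd
AddAddd
AAAddAd
gen 6: dddAddd
ddddAAd
ddAAddd
Adddddd
AdAAddd
AddAAdd
dddAAdd
gen 7: dddAdAd
ddAdAdd
dddAAdd
ddddddd
AdAAAdA
dAddddd
ddAdddd
gen 8: ddAAAdd
ddAddAd
dddAAdd
ddAddAd
AAAAddd
AAddddd
ddAdddd
gen 9: dAAdAdd
ddAddAd
ddAAAAd
ddddddd
AddAddA
AddAddd
ddAdddd
gen 10: dAAdddd
dddddAd
ddAAAAd
ddAddAA
AdddddA
AAAAddA
ddAdddd
gen 11: dAAdddd
dAdddAd
ddAAddd
AAAdddd
dddAddd
ddAAddA
ddddddd
gen 12: dAAdddd
dAdAddd
AddAddd
dAddddd
AddAddd
ddAAddd
dAdAddd
gen 13: AAdAddd
AAdAddd
AAddddd
AAAdddd
dAdAddd
dAdAAdd
dAdAddd
gen 14: dddAAdd
ddddddA
ddddddA
ddddddd
dddAAdd
AAdAAdd
dAdAddd

1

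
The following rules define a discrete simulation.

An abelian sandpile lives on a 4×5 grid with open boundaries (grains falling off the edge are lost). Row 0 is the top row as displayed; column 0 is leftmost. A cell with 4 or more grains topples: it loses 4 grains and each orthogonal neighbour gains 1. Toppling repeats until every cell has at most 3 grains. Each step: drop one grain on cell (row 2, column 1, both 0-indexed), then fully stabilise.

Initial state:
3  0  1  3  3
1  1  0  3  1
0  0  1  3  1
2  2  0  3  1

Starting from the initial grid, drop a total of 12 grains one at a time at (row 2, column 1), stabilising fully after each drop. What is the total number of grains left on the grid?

36

step 0: 3  0  1  3  3
1  1  0  3  1
0  0  1  3  1
2  2  0  3  1
step 1: 3  0  1  3  3
1  1  0  3  1
0  1  1  3  1
2  2  0  3  1
step 2: 3  0  1  3  3
1  1  0  3  1
0  2  1  3  1
2  2  0  3  1
step 3: 3  0  1  3  3
1  1  0  3  1
0  3  1  3  1
2  2  0  3  1
step 4: 3  0  1  3  3
1  2  0  3  1
1  0  2  3  1
2  3  0  3  1
step 5: 3  0  1  3  3
1  2  0  3  1
1  1  2  3  1
2  3  0  3  1
step 6: 3  0  1  3  3
1  2  0  3  1
1  2  2  3  1
2  3  0  3  1
step 7: 3  0  1  3  3
1  2  0  3  1
1  3  2  3  1
2  3  0  3  1
step 8: 3  0  1  3  3
1  3  0  3  1
2  1  3  3  1
3  0  1  3  1
step 9: 3  0  1  3  3
1  3  0  3  1
2  2  3  3  1
3  0  1  3  1
step 10: 3  0  1  3  3
1  3  0  3  1
2  3  3  3  1
3  0  1  3  1
step 11: 3  1  2  1  0
2  0  3  1  3
3  2  1  2  2
3  1  3  0  2
step 12: 3  1  2  1  0
2  0  3  1  3
3  3  1  2  2
3  1  3  0  2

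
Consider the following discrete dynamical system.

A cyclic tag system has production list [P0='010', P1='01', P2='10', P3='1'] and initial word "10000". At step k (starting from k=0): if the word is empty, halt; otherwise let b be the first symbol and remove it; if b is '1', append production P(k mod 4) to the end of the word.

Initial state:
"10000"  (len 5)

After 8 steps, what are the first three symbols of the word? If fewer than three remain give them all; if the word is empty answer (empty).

0) "10000"  (len 5)
1) "0000010"  (len 7)
2) "000010"  (len 6)
3) "00010"  (len 5)
4) "0010"  (len 4)
5) "010"  (len 3)
6) "10"  (len 2)
7) "010"  (len 3)
8) "10"  (len 2)

10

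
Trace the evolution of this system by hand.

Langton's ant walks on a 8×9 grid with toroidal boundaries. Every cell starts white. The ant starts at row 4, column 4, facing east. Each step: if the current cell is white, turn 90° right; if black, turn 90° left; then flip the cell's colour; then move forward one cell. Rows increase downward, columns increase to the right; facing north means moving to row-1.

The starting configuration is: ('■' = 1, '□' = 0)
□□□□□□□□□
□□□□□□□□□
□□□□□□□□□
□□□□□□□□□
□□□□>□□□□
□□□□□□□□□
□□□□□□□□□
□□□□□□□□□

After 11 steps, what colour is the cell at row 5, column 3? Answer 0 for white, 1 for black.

1

k=0  □□□□□□□□□
□□□□□□□□□
□□□□□□□□□
□□□□□□□□□
□□□□>□□□□
□□□□□□□□□
□□□□□□□□□
□□□□□□□□□
k=1  □□□□□□□□□
□□□□□□□□□
□□□□□□□□□
□□□□□□□□□
□□□□■□□□□
□□□□v□□□□
□□□□□□□□□
□□□□□□□□□
k=2  □□□□□□□□□
□□□□□□□□□
□□□□□□□□□
□□□□□□□□□
□□□□■□□□□
□□□<■□□□□
□□□□□□□□□
□□□□□□□□□
k=3  □□□□□□□□□
□□□□□□□□□
□□□□□□□□□
□□□□□□□□□
□□□^■□□□□
□□□■■□□□□
□□□□□□□□□
□□□□□□□□□
k=4  □□□□□□□□□
□□□□□□□□□
□□□□□□□□□
□□□□□□□□□
□□□■>□□□□
□□□■■□□□□
□□□□□□□□□
□□□□□□□□□
k=5  □□□□□□□□□
□□□□□□□□□
□□□□□□□□□
□□□□^□□□□
□□□■□□□□□
□□□■■□□□□
□□□□□□□□□
□□□□□□□□□
k=6  □□□□□□□□□
□□□□□□□□□
□□□□□□□□□
□□□□■>□□□
□□□■□□□□□
□□□■■□□□□
□□□□□□□□□
□□□□□□□□□
k=7  □□□□□□□□□
□□□□□□□□□
□□□□□□□□□
□□□□■■□□□
□□□■□v□□□
□□□■■□□□□
□□□□□□□□□
□□□□□□□□□
k=8  □□□□□□□□□
□□□□□□□□□
□□□□□□□□□
□□□□■■□□□
□□□■<■□□□
□□□■■□□□□
□□□□□□□□□
□□□□□□□□□
k=9  □□□□□□□□□
□□□□□□□□□
□□□□□□□□□
□□□□^■□□□
□□□■■■□□□
□□□■■□□□□
□□□□□□□□□
□□□□□□□□□
k=10  □□□□□□□□□
□□□□□□□□□
□□□□□□□□□
□□□<□■□□□
□□□■■■□□□
□□□■■□□□□
□□□□□□□□□
□□□□□□□□□
k=11  □□□□□□□□□
□□□□□□□□□
□□□^□□□□□
□□□■□■□□□
□□□■■■□□□
□□□■■□□□□
□□□□□□□□□
□□□□□□□□□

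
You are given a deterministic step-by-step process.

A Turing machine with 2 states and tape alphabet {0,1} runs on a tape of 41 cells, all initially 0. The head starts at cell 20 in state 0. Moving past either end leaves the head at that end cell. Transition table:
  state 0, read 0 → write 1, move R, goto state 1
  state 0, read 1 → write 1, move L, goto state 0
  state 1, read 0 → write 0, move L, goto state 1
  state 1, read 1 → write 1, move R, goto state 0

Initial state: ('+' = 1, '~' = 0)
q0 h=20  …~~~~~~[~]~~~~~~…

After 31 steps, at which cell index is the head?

31

k=0  q0 h=20  …~~~~~~[~]~~~~~~…
k=1  q1 h=21  …~~~~~+[~]~~~~~~…
k=2  q1 h=20  …~~~~~~[+]~~~~~~…
k=3  q0 h=21  …~~~~~+[~]~~~~~~…
k=4  q1 h=22  …~~~~++[~]~~~~~~…
k=5  q1 h=21  …~~~~~+[+]~~~~~~…
k=6  q0 h=22  …~~~~++[~]~~~~~~…
k=7  q1 h=23  …~~~+++[~]~~~~~~…
k=8  q1 h=22  …~~~~++[+]~~~~~~…
k=9  q0 h=23  …~~~+++[~]~~~~~~…
k=10  q1 h=24  …~~++++[~]~~~~~~…
k=11  q1 h=23  …~~~+++[+]~~~~~~…
k=12  q0 h=24  …~~++++[~]~~~~~~…
k=13  q1 h=25  …~+++++[~]~~~~~~…
k=14  q1 h=24  …~~++++[+]~~~~~~…
k=15  q0 h=25  …~+++++[~]~~~~~~…
k=16  q1 h=26  …++++++[~]~~~~~~…
k=17  q1 h=25  …~+++++[+]~~~~~~…
k=18  q0 h=26  …++++++[~]~~~~~~…
k=19  q1 h=27  …++++++[~]~~~~~~…
k=20  q1 h=26  …++++++[+]~~~~~~…
k=21  q0 h=27  …++++++[~]~~~~~~…
k=22  q1 h=28  …++++++[~]~~~~~~…
k=23  q1 h=27  …++++++[+]~~~~~~…
k=24  q0 h=28  …++++++[~]~~~~~~…
k=25  q1 h=29  …++++++[~]~~~~~~…
k=26  q1 h=28  …++++++[+]~~~~~~…
k=27  q0 h=29  …++++++[~]~~~~~~…
k=28  q1 h=30  …++++++[~]~~~~~~…
k=29  q1 h=29  …++++++[+]~~~~~~…
k=30  q0 h=30  …++++++[~]~~~~~~…
k=31  q1 h=31  …++++++[~]~~~~~~…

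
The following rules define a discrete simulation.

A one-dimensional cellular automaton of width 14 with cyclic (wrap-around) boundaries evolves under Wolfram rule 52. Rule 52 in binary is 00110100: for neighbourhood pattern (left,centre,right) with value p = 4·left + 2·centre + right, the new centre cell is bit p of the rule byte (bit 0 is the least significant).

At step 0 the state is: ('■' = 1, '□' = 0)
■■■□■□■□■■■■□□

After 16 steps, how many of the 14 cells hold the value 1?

k=0  ■■■□■□■□■■■■□□
k=1  □□□■■■■■□□□□■□
k=2  □□□□□□□□■□□□■■
k=3  ■□□□□□□□■■□□□□
k=4  ■■□□□□□□□□■□□□
k=5  □□■□□□□□□□■■□□
k=6  □□■■□□□□□□□□■□
k=7  □□□□■□□□□□□□■■
k=8  ■□□□■■□□□□□□□□
k=9  ■■□□□□■□□□□□□□
k=10  □□■□□□■■□□□□□□
k=11  □□■■□□□□■□□□□□
k=12  □□□□■□□□■■□□□□
k=13  □□□□■■□□□□■□□□
k=14  □□□□□□■□□□■■□□
k=15  □□□□□□■■□□□□■□
k=16  □□□□□□□□■□□□■■

3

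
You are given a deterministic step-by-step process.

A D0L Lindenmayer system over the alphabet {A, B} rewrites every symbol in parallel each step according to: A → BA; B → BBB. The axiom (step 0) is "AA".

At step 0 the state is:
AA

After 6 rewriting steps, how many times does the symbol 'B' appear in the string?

step 0: AA
step 1: BABA
step 2: BBBBABBBBA
step 3: BBBBBBBBBBBBBABBBBBBBBBBBBBA
step 4: BBBBBBBBBBBBBBBBBBBBBBBBBBBBBBBBBBBBBBBBABBBBBBBBBBBBBBBBBBBBBBBBBBBBBBBBBBBBBBBBA
step 5: BBBBBBBBBBBBBBBBBBBBBBBBBBBBBBBBBBBBBBBBBBBBBBBBBBBBBBBBBB…BBBBBBBBBBBBBBBBBBBBBBBBBBBBBBBBBBBBBBBBBBBBBBBBBBBBBBBBBA  (len 244)
step 6: BBBBBBBBBBBBBBBBBBBBBBBBBBBBBBBBBBBBBBBBBBBBBBBBBBBBBBBBBB…BBBBBBBBBBBBBBBBBBBBBBBBBBBBBBBBBBBBBBBBBBBBBBBBBBBBBBBBBA  (len 730)

728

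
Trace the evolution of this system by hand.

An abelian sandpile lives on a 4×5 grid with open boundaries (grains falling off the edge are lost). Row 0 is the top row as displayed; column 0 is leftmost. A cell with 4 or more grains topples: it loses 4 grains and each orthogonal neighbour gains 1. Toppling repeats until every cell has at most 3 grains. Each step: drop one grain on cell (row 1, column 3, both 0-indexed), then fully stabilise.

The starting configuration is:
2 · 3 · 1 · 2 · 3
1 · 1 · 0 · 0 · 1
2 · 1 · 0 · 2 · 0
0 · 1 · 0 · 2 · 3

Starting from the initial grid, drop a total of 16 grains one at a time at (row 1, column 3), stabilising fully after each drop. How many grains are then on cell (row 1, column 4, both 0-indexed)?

gen 0: 2 · 3 · 1 · 2 · 3
1 · 1 · 0 · 0 · 1
2 · 1 · 0 · 2 · 0
0 · 1 · 0 · 2 · 3
gen 1: 2 · 3 · 1 · 2 · 3
1 · 1 · 0 · 1 · 1
2 · 1 · 0 · 2 · 0
0 · 1 · 0 · 2 · 3
gen 2: 2 · 3 · 1 · 2 · 3
1 · 1 · 0 · 2 · 1
2 · 1 · 0 · 2 · 0
0 · 1 · 0 · 2 · 3
gen 3: 2 · 3 · 1 · 2 · 3
1 · 1 · 0 · 3 · 1
2 · 1 · 0 · 2 · 0
0 · 1 · 0 · 2 · 3
gen 4: 2 · 3 · 1 · 3 · 3
1 · 1 · 1 · 0 · 2
2 · 1 · 0 · 3 · 0
0 · 1 · 0 · 2 · 3
gen 5: 2 · 3 · 1 · 3 · 3
1 · 1 · 1 · 1 · 2
2 · 1 · 0 · 3 · 0
0 · 1 · 0 · 2 · 3
gen 6: 2 · 3 · 1 · 3 · 3
1 · 1 · 1 · 2 · 2
2 · 1 · 0 · 3 · 0
0 · 1 · 0 · 2 · 3
gen 7: 2 · 3 · 1 · 3 · 3
1 · 1 · 1 · 3 · 2
2 · 1 · 0 · 3 · 0
0 · 1 · 0 · 2 · 3
gen 8: 2 · 3 · 2 · 1 · 1
1 · 1 · 2 · 3 · 0
2 · 1 · 1 · 0 · 2
0 · 1 · 0 · 3 · 3
gen 9: 2 · 3 · 2 · 2 · 1
1 · 1 · 3 · 0 · 1
2 · 1 · 1 · 1 · 2
0 · 1 · 0 · 3 · 3
gen 10: 2 · 3 · 2 · 2 · 1
1 · 1 · 3 · 1 · 1
2 · 1 · 1 · 1 · 2
0 · 1 · 0 · 3 · 3
gen 11: 2 · 3 · 2 · 2 · 1
1 · 1 · 3 · 2 · 1
2 · 1 · 1 · 1 · 2
0 · 1 · 0 · 3 · 3
gen 12: 2 · 3 · 2 · 2 · 1
1 · 1 · 3 · 3 · 1
2 · 1 · 1 · 1 · 2
0 · 1 · 0 · 3 · 3
gen 13: 2 · 3 · 3 · 3 · 1
1 · 2 · 0 · 1 · 2
2 · 1 · 2 · 2 · 2
0 · 1 · 0 · 3 · 3
gen 14: 2 · 3 · 3 · 3 · 1
1 · 2 · 0 · 2 · 2
2 · 1 · 2 · 2 · 2
0 · 1 · 0 · 3 · 3
gen 15: 2 · 3 · 3 · 3 · 1
1 · 2 · 0 · 3 · 2
2 · 1 · 2 · 2 · 2
0 · 1 · 0 · 3 · 3
gen 16: 3 · 0 · 1 · 1 · 2
1 · 3 · 2 · 1 · 3
2 · 1 · 2 · 3 · 2
0 · 1 · 0 · 3 · 3

3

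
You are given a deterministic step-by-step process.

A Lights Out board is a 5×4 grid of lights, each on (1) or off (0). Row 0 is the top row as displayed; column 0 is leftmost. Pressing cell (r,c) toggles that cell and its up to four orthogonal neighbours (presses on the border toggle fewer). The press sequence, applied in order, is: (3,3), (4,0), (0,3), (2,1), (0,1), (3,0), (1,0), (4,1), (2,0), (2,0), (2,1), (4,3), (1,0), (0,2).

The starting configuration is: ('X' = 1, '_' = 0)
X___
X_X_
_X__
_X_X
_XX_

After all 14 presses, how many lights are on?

13

t=0: X___
X_X_
_X__
_X_X
_XX_
t=1: X___
X_X_
_X_X
_XX_
_XXX
t=2: X___
X_X_
_X_X
XXX_
X_XX
t=3: X_XX
X_XX
_X_X
XXX_
X_XX
t=4: X_XX
XXXX
X_XX
X_X_
X_XX
t=5: _X_X
X_XX
X_XX
X_X_
X_XX
t=6: _X_X
X_XX
__XX
_XX_
__XX
t=7: XX_X
_XXX
X_XX
_XX_
__XX
t=8: XX_X
_XXX
X_XX
__X_
XX_X
t=9: XX_X
XXXX
_XXX
X_X_
XX_X
t=10: XX_X
_XXX
X_XX
__X_
XX_X
t=11: XX_X
__XX
_X_X
_XX_
XX_X
t=12: XX_X
__XX
_X_X
_XXX
XXX_
t=13: _X_X
XXXX
XX_X
_XXX
XXX_
t=14: __X_
XX_X
XX_X
_XXX
XXX_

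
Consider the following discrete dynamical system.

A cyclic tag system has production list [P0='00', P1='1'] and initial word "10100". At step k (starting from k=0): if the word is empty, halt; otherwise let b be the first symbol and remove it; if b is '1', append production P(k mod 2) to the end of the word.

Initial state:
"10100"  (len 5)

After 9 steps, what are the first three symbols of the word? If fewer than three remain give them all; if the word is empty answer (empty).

0) "10100"  (len 5)
1) "010000"  (len 6)
2) "10000"  (len 5)
3) "000000"  (len 6)
4) "00000"  (len 5)
5) "0000"  (len 4)
6) "000"  (len 3)
7) "00"  (len 2)
8) "0"  (len 1)
9) (halted — word empty)

(empty)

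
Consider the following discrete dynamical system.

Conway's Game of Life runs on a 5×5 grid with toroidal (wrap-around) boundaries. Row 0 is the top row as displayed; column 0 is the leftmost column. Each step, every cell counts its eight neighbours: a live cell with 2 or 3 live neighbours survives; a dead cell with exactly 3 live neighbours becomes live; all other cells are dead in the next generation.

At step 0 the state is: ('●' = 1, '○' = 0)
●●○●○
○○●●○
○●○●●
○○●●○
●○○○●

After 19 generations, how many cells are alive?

t=0: ●●○●○
○○●●○
○●○●●
○○●●○
●○○○●
t=1: ●●○●○
○○○○○
○●○○●
○●●○○
●○○○○
t=2: ●●○○●
○●●○●
●●●○○
○●●○○
●○○○●
t=3: ○○●○○
○○○○●
○○○○○
○○●●●
○○●●●
t=4: ○○●○●
○○○○○
○○○○●
○○●○●
○●○○●
t=5: ●○○●○
○○○●○
○○○●○
○○○○●
○●●○●
t=6: ●●○●○
○○●●○
○○○●●
●○●○●
○●●○●
t=7: ●○○○○
●●○○○
●●○○○
○○●○○
○○○○○
t=8: ●●○○○
○○○○●
●○●○○
○●○○○
○○○○○
t=9: ●○○○○
○○○○●
●●○○○
○●○○○
●●○○○
t=10: ●●○○●
○●○○●
●●○○○
○○●○○
●●○○○
t=11: ○○●○●
○○●○●
●●●○○
○○●○○
○○●○●
t=12: ●●●○●
○○●○●
●○●○○
●○●○○
○●●○○
t=13: ○○○○●
○○●○●
●○●○●
●○●●○
○○○○●
t=14: ●○○○●
○●○○●
●○●○○
●○●○○
●○○○●
t=15: ○●○●○
○●○●●
●○●●●
●○○●○
○○○●○
t=16: ●○○●○
○●○○○
○○○○○
●●○○○
○○○●○
t=17: ○○●○●
○○○○○
●●○○○
○○○○○
●●●○○
t=18: ●○●●○
●●○○○
○○○○○
○○●○○
●●●●○
t=19: ○○○●○
●●●○●
○●○○○
○○●●○
●○○○○

9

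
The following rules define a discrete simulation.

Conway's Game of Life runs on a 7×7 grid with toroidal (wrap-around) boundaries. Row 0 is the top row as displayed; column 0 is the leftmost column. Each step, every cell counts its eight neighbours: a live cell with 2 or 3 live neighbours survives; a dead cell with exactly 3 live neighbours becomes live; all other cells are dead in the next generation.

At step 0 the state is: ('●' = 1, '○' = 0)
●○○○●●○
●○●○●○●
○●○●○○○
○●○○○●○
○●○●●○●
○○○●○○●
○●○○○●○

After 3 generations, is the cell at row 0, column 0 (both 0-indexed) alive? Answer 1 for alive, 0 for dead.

0

step 0: ●○○○●●○
●○●○●○●
○●○●○○○
○●○○○●○
○●○●●○●
○○○●○○●
○●○○○●○
step 1: ●○○●●○○
●○●○●○●
○●○●●●●
○●○●○●○
○○○●●○●
○○○●○○●
●○○○○●○
step 2: ●○○●●○○
○○●○○○○
○●○○○○○
○○○○○○○
●○○●○○●
●○○●○○●
●○○●○●○
step 3: ○●●●●○●
○●●●○○○
○○○○○○○
●○○○○○○
●○○○○○●
○●●●○●○
●●●●○●○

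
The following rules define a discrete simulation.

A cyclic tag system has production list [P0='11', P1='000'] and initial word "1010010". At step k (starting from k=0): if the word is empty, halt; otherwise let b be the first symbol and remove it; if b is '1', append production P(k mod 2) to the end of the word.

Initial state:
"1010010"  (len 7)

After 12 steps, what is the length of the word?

12

k=0  "1010010"  (len 7)
k=1  "01001011"  (len 8)
k=2  "1001011"  (len 7)
k=3  "00101111"  (len 8)
k=4  "0101111"  (len 7)
k=5  "101111"  (len 6)
k=6  "01111000"  (len 8)
k=7  "1111000"  (len 7)
k=8  "111000000"  (len 9)
k=9  "1100000011"  (len 10)
k=10  "100000011000"  (len 12)
k=11  "0000001100011"  (len 13)
k=12  "000001100011"  (len 12)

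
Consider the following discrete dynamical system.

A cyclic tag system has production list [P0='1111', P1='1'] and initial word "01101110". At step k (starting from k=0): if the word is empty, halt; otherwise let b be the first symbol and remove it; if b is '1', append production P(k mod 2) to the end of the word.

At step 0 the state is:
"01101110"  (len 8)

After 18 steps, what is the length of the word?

29

step 0: "01101110"  (len 8)
step 1: "1101110"  (len 7)
step 2: "1011101"  (len 7)
step 3: "0111011111"  (len 10)
step 4: "111011111"  (len 9)
step 5: "110111111111"  (len 12)
step 6: "101111111111"  (len 12)
step 7: "011111111111111"  (len 15)
step 8: "11111111111111"  (len 14)
step 9: "11111111111111111"  (len 17)
step 10: "11111111111111111"  (len 17)
step 11: "11111111111111111111"  (len 20)
step 12: "11111111111111111111"  (len 20)
step 13: "11111111111111111111111"  (len 23)
step 14: "11111111111111111111111"  (len 23)
step 15: "11111111111111111111111111"  (len 26)
step 16: "11111111111111111111111111"  (len 26)
step 17: "11111111111111111111111111111"  (len 29)
step 18: "11111111111111111111111111111"  (len 29)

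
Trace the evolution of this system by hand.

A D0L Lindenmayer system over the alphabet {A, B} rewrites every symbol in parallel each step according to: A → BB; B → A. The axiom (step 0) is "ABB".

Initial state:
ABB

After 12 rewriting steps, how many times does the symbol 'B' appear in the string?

128

k=0  ABB
k=1  BBAA
k=2  AABBBB
k=3  BBBBAAAA
k=4  AAAABBBBBBBB
k=5  BBBBBBBBAAAAAAAA
k=6  AAAAAAAABBBBBBBBBBBBBBBB
k=7  BBBBBBBBBBBBBBBBAAAAAAAAAAAAAAAA
k=8  AAAAAAAAAAAAAAAABBBBBBBBBBBBBBBBBBBBBBBBBBBBBBBB
k=9  BBBBBBBBBBBBBBBBBBBBBBBBBBBBBBBBAAAAAAAAAAAAAAAAAAAAAAAAAAAAAAAA
k=10  AAAAAAAAAAAAAAAAAAAAAAAAAAAAAAAABBBBBBBBBBBBBBBBBBBBBBBBBBBBBBBBBBBBBBBBBBBBBBBBBBBBBBBBBBBBBBBB
k=11  BBBBBBBBBBBBBBBBBBBBBBBBBBBBBBBBBBBBBBBBBBBBBBBBBBBBBBBBBB…AAAAAAAAAAAAAAAAAAAAAAAAAAAAAAAAAAAAAAAAAAAAAAAAAAAAAAAAAA  (len 128)
k=12  AAAAAAAAAAAAAAAAAAAAAAAAAAAAAAAAAAAAAAAAAAAAAAAAAAAAAAAAAA…BBBBBBBBBBBBBBBBBBBBBBBBBBBBBBBBBBBBBBBBBBBBBBBBBBBBBBBBBB  (len 192)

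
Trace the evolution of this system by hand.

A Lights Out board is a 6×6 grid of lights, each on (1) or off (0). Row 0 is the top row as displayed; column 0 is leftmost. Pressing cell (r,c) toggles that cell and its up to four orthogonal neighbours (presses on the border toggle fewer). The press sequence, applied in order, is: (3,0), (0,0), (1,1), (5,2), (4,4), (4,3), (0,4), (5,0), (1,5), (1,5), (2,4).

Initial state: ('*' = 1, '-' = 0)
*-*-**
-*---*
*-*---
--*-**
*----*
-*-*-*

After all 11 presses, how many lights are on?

22

[0] *-*-**
-*---*
*-*---
--*-**
*----*
-*-*-*
[1] *-*-**
-*---*
--*---
***-**
-----*
-*-*-*
[2] -**-**
**---*
--*---
***-**
-----*
-*-*-*
[3] --*-**
--*--*
-**---
***-**
-----*
-*-*-*
[4] --*-**
--*--*
-**---
***-**
--*--*
--*--*
[5] --*-**
--*--*
-**---
***--*
--***-
--*-**
[6] --*-**
--*--*
-**---
****-*
------
--****
[7] --**--
--*-**
-**---
****-*
------
--****
[8] --**--
--*-**
-**---
****-*
*-----
******
[9] --**-*
--*---
-**--*
****-*
*-----
******
[10] --**--
--*-**
-**---
****-*
*-----
******
[11] --**--
--*--*
-*****
******
*-----
******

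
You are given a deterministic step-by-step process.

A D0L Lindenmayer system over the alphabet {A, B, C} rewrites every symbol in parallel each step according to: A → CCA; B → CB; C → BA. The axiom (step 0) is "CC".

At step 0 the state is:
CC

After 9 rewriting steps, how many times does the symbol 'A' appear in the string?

0) CC
1) BABA
2) CBCCACBCCA
3) BACBBABACCABACBBABACCA
4) CBCCABACBCBCCACBCCABABACCACBCCABACBCBCCACBCCABABACCA
5) BACBBABACCACBCCABACBBACBBABACCABACBBABACCACBCCACBCCABABACCABACBBABACCACBCCABACBBACBBABACCABACBBABACCACBCCACBCCABABACCA
6) CBCCABACBCBCCACBCCABABACCABACBBABACCACBCCABACBCBCCABACBCBC…CBCBCCACBCCABABACCABACBBABACCABACBBABACCACBCCACBCCABABACCA  (len 274)
7) BACBBABACCACBCCABACBBACBBABACCABACBBABACCACBCCACBCCABABACC…CBCBCCACBCCABABACCABACBBABACCABACBBABACCACBCCACBCCABABACCA  (len 628)
8) CBCCABACBCBCCACBCCABABACCABACBBABACCACBCCABACBCBCCABACBCBC…CBCBCCACBCCABABACCABACBBABACCABACBBABACCACBCCACBCCABABACCA  (len 1450)
9) BACBBABACCACBCCABACBBACBBABACCABACBBABACCACBCCACBCCABABACC…CBCBCCACBCCABABACCABACBBABACCABACBBABACCACBCCACBCCABABACCA  (len 3334)

1016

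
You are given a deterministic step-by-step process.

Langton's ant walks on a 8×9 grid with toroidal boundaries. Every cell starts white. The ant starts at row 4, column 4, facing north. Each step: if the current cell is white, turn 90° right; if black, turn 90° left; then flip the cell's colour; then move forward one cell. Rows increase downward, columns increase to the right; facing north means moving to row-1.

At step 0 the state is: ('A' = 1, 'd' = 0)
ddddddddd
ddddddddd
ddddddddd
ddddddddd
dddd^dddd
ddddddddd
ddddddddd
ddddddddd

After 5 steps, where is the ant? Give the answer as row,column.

[0] ddddddddd
ddddddddd
ddddddddd
ddddddddd
dddd^dddd
ddddddddd
ddddddddd
ddddddddd
[1] ddddddddd
ddddddddd
ddddddddd
ddddddddd
ddddA>ddd
ddddddddd
ddddddddd
ddddddddd
[2] ddddddddd
ddddddddd
ddddddddd
ddddddddd
ddddAAddd
dddddvddd
ddddddddd
ddddddddd
[3] ddddddddd
ddddddddd
ddddddddd
ddddddddd
ddddAAddd
dddd<Addd
ddddddddd
ddddddddd
[4] ddddddddd
ddddddddd
ddddddddd
ddddddddd
dddd^Addd
ddddAAddd
ddddddddd
ddddddddd
[5] ddddddddd
ddddddddd
ddddddddd
ddddddddd
ddd<dAddd
ddddAAddd
ddddddddd
ddddddddd

4,3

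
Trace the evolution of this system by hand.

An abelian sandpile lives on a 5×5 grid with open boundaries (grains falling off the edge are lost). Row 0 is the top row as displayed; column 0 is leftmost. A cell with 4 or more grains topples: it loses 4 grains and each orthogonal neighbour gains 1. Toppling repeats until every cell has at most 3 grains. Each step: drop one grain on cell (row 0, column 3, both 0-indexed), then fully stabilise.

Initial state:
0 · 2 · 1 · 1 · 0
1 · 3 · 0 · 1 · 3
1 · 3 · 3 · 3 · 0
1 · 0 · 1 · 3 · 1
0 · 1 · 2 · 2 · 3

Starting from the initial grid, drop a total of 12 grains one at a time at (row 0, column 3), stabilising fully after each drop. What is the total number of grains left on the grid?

39

gen 0: 0 · 2 · 1 · 1 · 0
1 · 3 · 0 · 1 · 3
1 · 3 · 3 · 3 · 0
1 · 0 · 1 · 3 · 1
0 · 1 · 2 · 2 · 3
gen 1: 0 · 2 · 1 · 2 · 0
1 · 3 · 0 · 1 · 3
1 · 3 · 3 · 3 · 0
1 · 0 · 1 · 3 · 1
0 · 1 · 2 · 2 · 3
gen 2: 0 · 2 · 1 · 3 · 0
1 · 3 · 0 · 1 · 3
1 · 3 · 3 · 3 · 0
1 · 0 · 1 · 3 · 1
0 · 1 · 2 · 2 · 3
gen 3: 0 · 2 · 2 · 0 · 1
1 · 3 · 0 · 2 · 3
1 · 3 · 3 · 3 · 0
1 · 0 · 1 · 3 · 1
0 · 1 · 2 · 2 · 3
gen 4: 0 · 2 · 2 · 1 · 1
1 · 3 · 0 · 2 · 3
1 · 3 · 3 · 3 · 0
1 · 0 · 1 · 3 · 1
0 · 1 · 2 · 2 · 3
gen 5: 0 · 2 · 2 · 2 · 1
1 · 3 · 0 · 2 · 3
1 · 3 · 3 · 3 · 0
1 · 0 · 1 · 3 · 1
0 · 1 · 2 · 2 · 3
gen 6: 0 · 2 · 2 · 3 · 1
1 · 3 · 0 · 2 · 3
1 · 3 · 3 · 3 · 0
1 · 0 · 1 · 3 · 1
0 · 1 · 2 · 2 · 3
gen 7: 0 · 2 · 3 · 0 · 2
1 · 3 · 0 · 3 · 3
1 · 3 · 3 · 3 · 0
1 · 0 · 1 · 3 · 1
0 · 1 · 2 · 2 · 3
gen 8: 0 · 2 · 3 · 1 · 2
1 · 3 · 0 · 3 · 3
1 · 3 · 3 · 3 · 0
1 · 0 · 1 · 3 · 1
0 · 1 · 2 · 2 · 3
gen 9: 0 · 2 · 3 · 2 · 2
1 · 3 · 0 · 3 · 3
1 · 3 · 3 · 3 · 0
1 · 0 · 1 · 3 · 1
0 · 1 · 2 · 2 · 3
gen 10: 0 · 2 · 3 · 3 · 2
1 · 3 · 0 · 3 · 3
1 · 3 · 3 · 3 · 0
1 · 0 · 1 · 3 · 1
0 · 1 · 2 · 2 · 3
gen 11: 1 · 0 · 2 · 3 · 0
2 · 2 · 0 · 3 · 1
2 · 1 · 2 · 2 · 2
1 · 1 · 3 · 0 · 2
0 · 1 · 2 · 3 · 3
gen 12: 1 · 0 · 3 · 1 · 1
2 · 2 · 1 · 0 · 2
2 · 1 · 2 · 3 · 2
1 · 1 · 3 · 0 · 2
0 · 1 · 2 · 3 · 3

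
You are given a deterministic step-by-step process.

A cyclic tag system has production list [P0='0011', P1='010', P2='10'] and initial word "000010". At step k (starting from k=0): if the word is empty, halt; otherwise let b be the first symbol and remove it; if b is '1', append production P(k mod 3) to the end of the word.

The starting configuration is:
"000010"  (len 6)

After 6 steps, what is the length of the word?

3

[0] "000010"  (len 6)
[1] "00010"  (len 5)
[2] "0010"  (len 4)
[3] "010"  (len 3)
[4] "10"  (len 2)
[5] "0010"  (len 4)
[6] "010"  (len 3)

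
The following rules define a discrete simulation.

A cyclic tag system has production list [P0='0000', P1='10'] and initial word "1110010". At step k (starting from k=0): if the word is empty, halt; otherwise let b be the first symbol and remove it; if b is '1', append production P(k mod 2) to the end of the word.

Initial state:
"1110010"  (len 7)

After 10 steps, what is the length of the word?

9

[0] "1110010"  (len 7)
[1] "1100100000"  (len 10)
[2] "10010000010"  (len 11)
[3] "00100000100000"  (len 14)
[4] "0100000100000"  (len 13)
[5] "100000100000"  (len 12)
[6] "0000010000010"  (len 13)
[7] "000010000010"  (len 12)
[8] "00010000010"  (len 11)
[9] "0010000010"  (len 10)
[10] "010000010"  (len 9)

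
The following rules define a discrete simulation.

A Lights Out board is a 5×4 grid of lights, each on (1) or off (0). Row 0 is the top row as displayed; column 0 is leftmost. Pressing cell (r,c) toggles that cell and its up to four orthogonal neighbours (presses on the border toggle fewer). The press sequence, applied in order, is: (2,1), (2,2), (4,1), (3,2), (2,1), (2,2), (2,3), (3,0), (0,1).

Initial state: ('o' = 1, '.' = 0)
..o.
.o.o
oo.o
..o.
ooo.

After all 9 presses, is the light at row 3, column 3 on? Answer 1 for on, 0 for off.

0

t=0: ..o.
.o.o
oo.o
..o.
ooo.
t=1: ..o.
...o
..oo
.oo.
ooo.
t=2: ..o.
..oo
.o..
.o..
ooo.
t=3: ..o.
..oo
.o..
....
....
t=4: ..o.
..oo
.oo.
.ooo
..o.
t=5: ..o.
.ooo
o...
..oo
..o.
t=6: ..o.
.o.o
oooo
...o
..o.
t=7: ..o.
.o..
oo..
....
..o.
t=8: ..o.
.o..
.o..
oo..
o.o.
t=9: oo..
....
.o..
oo..
o.o.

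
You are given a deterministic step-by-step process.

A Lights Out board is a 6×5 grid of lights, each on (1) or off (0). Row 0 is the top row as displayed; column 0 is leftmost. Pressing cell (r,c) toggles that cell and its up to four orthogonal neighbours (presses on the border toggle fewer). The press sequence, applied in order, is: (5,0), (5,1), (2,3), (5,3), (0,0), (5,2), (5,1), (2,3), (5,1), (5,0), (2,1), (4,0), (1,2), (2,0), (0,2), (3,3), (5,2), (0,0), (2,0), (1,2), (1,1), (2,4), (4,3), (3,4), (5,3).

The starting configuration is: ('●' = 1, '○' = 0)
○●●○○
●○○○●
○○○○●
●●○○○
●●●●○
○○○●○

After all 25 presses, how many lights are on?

t=0: ○●●○○
●○○○●
○○○○●
●●○○○
●●●●○
○○○●○
t=1: ○●●○○
●○○○●
○○○○●
●●○○○
○●●●○
●●○●○
t=2: ○●●○○
●○○○●
○○○○●
●●○○○
○○●●○
○○●●○
t=3: ○●●○○
●○○●●
○○●●○
●●○●○
○○●●○
○○●●○
t=4: ○●●○○
●○○●●
○○●●○
●●○●○
○○●○○
○○○○●
t=5: ●○●○○
○○○●●
○○●●○
●●○●○
○○●○○
○○○○●
t=6: ●○●○○
○○○●●
○○●●○
●●○●○
○○○○○
○●●●●
t=7: ●○●○○
○○○●●
○○●●○
●●○●○
○●○○○
●○○●●
t=8: ●○●○○
○○○○●
○○○○●
●●○○○
○●○○○
●○○●●
t=9: ●○●○○
○○○○●
○○○○●
●●○○○
○○○○○
○●●●●
t=10: ●○●○○
○○○○●
○○○○●
●●○○○
●○○○○
●○●●●
t=11: ●○●○○
○●○○●
●●●○●
●○○○○
●○○○○
●○●●●
t=12: ●○●○○
○●○○●
●●●○●
○○○○○
○●○○○
○○●●●
t=13: ●○○○○
○○●●●
●●○○●
○○○○○
○●○○○
○○●●●
t=14: ●○○○○
●○●●●
○○○○●
●○○○○
○●○○○
○○●●●
t=15: ●●●●○
●○○●●
○○○○●
●○○○○
○●○○○
○○●●●
t=16: ●●●●○
●○○●●
○○○●●
●○●●●
○●○●○
○○●●●
t=17: ●●●●○
●○○●●
○○○●●
●○●●●
○●●●○
○●○○●
t=18: ○○●●○
○○○●●
○○○●●
●○●●●
○●●●○
○●○○●
t=19: ○○●●○
●○○●●
●●○●●
○○●●●
○●●●○
○●○○●
t=20: ○○○●○
●●●○●
●●●●●
○○●●●
○●●●○
○●○○●
t=21: ○●○●○
○○○○●
●○●●●
○○●●●
○●●●○
○●○○●
t=22: ○●○●○
○○○○○
●○●○○
○○●●○
○●●●○
○●○○●
t=23: ○●○●○
○○○○○
●○●○○
○○●○○
○●○○●
○●○●●
t=24: ○●○●○
○○○○○
●○●○●
○○●●●
○●○○○
○●○●●
t=25: ○●○●○
○○○○○
●○●○●
○○●●●
○●○●○
○●●○○

12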